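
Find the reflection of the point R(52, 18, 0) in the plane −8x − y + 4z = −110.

n = (−8, −1, 4), |n|² = 81, n·R − (-110) = -324, so t = -324/81 = -4.
Foot F = R − (-4)·n = (20, 14, 16); the reflection is 2F − R = (−12, 10, 32).

(-12, 10, 32)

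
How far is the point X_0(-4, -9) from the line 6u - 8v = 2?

The normal to the line is n = (6, -8) with |n| = 10.
|n·X_0 − 2| = |48 − 2| = 46, so the distance is 46/10 = 23/5.

23/5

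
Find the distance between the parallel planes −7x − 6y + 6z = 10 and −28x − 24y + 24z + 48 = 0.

2

Divide the second equation by 4 to match normals: −7x − 6y + 6z = -12.
Both planes have normal n = (−7, −6, 6), |n| = 11. Any point on the first plane is at distance |(-12) − 10|/|n| = 22/11 = 2 from the second.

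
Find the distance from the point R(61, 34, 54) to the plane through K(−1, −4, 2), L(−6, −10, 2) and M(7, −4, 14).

KL = (−5, −6, 0) and KM = (8, 0, 12), so a normal is n = KL × KM = (−72, 60, 48).
d = |(-72)·61 + 60·34 + 48·54 − (-72)| / √(5184 + 3600 + 2304) = |312| / (12√77) = 26/√77.

26/√77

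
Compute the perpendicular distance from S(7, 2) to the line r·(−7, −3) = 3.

d = |(-7)·7 + (-3)·2 − 3| / √(49 + 9) = |-58|/√58 = √58.

√58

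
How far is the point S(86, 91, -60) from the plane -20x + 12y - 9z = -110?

22/25

Normal vector n = (-20, 12, -9), and n·(86, 91, -60) - (-110) = 22.
|n| = √(400 + 144 + 81) = 25, so the distance is |22|/25 = 22/25.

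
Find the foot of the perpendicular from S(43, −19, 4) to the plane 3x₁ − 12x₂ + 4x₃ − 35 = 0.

The perpendicular from S has direction n = (3, −12, 4): r = (43, −19, 4) + μ(3, −12, 4).
Substitute into the plane: n·(S + μn) = 35 gives 373 + 169μ = 35, so μ = -2.
Foot = (43, −19, 4) + (-2)·(3, −12, 4) = (37, 5, −4).

(37, 5, -4)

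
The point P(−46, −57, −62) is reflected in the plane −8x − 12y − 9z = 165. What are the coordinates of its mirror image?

(34, 63, 28)

n = (−8, −12, −9), |n|² = 289, n·P − 165 = 1445, so t = 1445/289 = 5.
Foot F = P − 5·n = (−6, 3, −17); the reflection is 2F − P = (34, 63, 28).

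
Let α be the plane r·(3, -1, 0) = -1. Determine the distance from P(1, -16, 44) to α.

d = |3·1 + (-1)·(-16) − (-1)| / √(9 + 1 + 0) = |20| / √10 = 2√10.

2√10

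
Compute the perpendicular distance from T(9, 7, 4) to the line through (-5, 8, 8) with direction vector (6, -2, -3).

√17

Direction vector d = (6, -2, -3).
AP = (14, -1, -4); AP·d = 98, |AP|² = 213, |d|² = 49.
distance² = |AP|² − (AP·d)²/|d|² = 213 − 9604/49 = 17, so the distance is √17.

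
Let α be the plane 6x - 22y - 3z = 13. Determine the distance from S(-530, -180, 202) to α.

7

d = |6·(-530) + (-22)·(-180) + (-3)·202 − 13| / √(36 + 484 + 9) = |161| / 23 = 7.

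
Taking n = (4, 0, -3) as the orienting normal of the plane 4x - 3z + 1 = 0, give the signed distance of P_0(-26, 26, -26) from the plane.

-5

n·P_0 − (-1) = -25.
|n| = 5, so the signed distance is -25/5 = -5.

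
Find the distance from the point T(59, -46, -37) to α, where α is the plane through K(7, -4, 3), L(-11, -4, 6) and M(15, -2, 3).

20√53/53

KL = (-18, 0, 3) and KM = (8, 2, 0), so a normal is n = KL × KM = (-6, 24, -36).
Then n·(59, -46, -37) - (-246) = 120.
|n| = √(36 + 576 + 1296) = 6√53, so the distance is |120|/(6√53) = 20√53/53.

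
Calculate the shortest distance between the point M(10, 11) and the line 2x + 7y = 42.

d = |2·10 + 7·11 − 42| / √(4 + 49) = |55|/√53 = 55/√53.

55√53/53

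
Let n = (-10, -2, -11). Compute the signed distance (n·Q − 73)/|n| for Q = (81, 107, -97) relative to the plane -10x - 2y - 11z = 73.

-2

n·Q − 73 = -30.
|n| = 15, so the signed distance is -30/15 = -2.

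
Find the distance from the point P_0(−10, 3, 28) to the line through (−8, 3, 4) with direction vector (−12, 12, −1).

Direction vector d = (−12, 12, −1).
AP = (−2, 0, 24), and AP × d = (−288, −290, −24).
|AP × d|² = 167620 and |d|² = 289, so the distance is √(167620/289) = √580 = 2√145.

2√145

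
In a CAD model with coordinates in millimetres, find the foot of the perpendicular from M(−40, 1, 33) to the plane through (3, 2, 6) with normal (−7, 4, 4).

n = (−7, 4, 4), |n|² = 81, and n·M − 11 = 405.
t = 405/81 = 5, so the foot is M − t·n = (−40, 1, 33) − 5·(−7, 4, 4) = (−5, −19, 13).

(-5, -19, 13)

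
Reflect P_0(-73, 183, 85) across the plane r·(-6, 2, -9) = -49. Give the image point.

n = (-6, 2, -9), |n|² = 121, n·P_0 − (-49) = 88, so t = 88/121 = 8/11.
Foot F = P_0 − (8/11)·n = (-755/11, 1997/11, 1007/11); the reflection is 2F − P_0 = (-707/11, 1981/11, 1079/11).

(-707/11, 1981/11, 1079/11)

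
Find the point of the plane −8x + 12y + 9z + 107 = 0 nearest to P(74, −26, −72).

n = (−8, 12, 9), |n|² = 289, and n·P − (-107) = -1445.
t = -1445/289 = -5, so the foot is P − t·n = (74, −26, −72) − (-5)·(−8, 12, 9) = (34, 34, −27).

(34, 34, -27)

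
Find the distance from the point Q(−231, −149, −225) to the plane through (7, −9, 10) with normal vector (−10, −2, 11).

5

The plane has equation n·(r − (7, −9, 10)) = 0, i.e. n·r = 58.
Then n·(−231, −149, −225) − 58 = 75.
|n| = √(100 + 4 + 121) = 15, so the distance is |75|/15 = 5.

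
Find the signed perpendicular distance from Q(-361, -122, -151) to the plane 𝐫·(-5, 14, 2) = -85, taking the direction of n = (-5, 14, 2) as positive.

n·Q − (-85) = -120.
|n| = 15, so the signed distance is -120/15 = -8.

-8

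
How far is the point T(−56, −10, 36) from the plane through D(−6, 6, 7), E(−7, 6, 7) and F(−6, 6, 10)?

DE = (−1, 0, 0) and DF = (0, 0, 3), so a normal is n = DE × DF = (0, 3, 0).
Then n·(−56, −10, 36) − 18 = −48.
|n| = √(0 + 9 + 0) = 3, so the distance is |-48|/3 = 16.

16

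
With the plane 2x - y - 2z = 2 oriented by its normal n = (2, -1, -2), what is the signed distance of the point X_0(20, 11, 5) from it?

n·X_0 − 2 = 17.
|n| = 3, so the signed distance is 17/3.

17/3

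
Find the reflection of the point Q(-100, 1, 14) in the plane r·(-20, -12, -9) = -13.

With n = (-20, -12, -9), the signed offset is (n·Q − (-13))/|n|² = 1875/625 = 3.
Q' = Q − 2t·n = (-100, 1, 14) − 6·(-20, -12, -9) = (20, 73, 68).

(20, 73, 68)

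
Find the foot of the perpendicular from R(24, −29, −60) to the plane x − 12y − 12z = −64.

The perpendicular from R has direction n = (1, −12, −12): r = (24, −29, −60) + μ(1, −12, −12).
Substitute into the plane: n·(R + μn) = -64 gives 1092 + 289μ = -64, so μ = -4.
Foot = (24, −29, −60) + (-4)·(1, −12, −12) = (20, 19, −12).

(20, 19, -12)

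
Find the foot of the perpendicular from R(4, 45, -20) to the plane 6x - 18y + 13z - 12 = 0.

(16, 9, 6)

The perpendicular from R has direction n = (6, -18, 13): r = (4, 45, -20) + λ(6, -18, 13).
Substitute into the plane: n·(R + λn) = 12 gives -1046 + 529λ = 12, so λ = 2.
Foot = (4, 45, -20) + 2·(6, -18, 13) = (16, 9, 6).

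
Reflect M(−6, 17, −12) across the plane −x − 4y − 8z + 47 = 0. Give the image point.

n = (−1, −4, −8), |n|² = 81, n·M − (-47) = 81, so t = 81/81 = 1.
Foot F = M − 1·n = (−5, 21, −4); the reflection is 2F − M = (−4, 25, 4).

(-4, 25, 4)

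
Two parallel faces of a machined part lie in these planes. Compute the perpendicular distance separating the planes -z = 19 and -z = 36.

With common normal n = (0, 0, -1) (|n| = 1), the distance is |19 − 36|/|n| = 17/1 = 17.

17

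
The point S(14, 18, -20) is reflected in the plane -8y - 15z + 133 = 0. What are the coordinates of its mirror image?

n = (0, -8, -15), |n|² = 289, n·S − (-133) = 289, so t = 289/289 = 1.
Foot F = S − 1·n = (14, 26, -5); the reflection is 2F − S = (14, 34, 10).

(14, 34, 10)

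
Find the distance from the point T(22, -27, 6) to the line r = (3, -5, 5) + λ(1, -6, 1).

Direction vector d = (1, -6, 1).
AP = (19, -22, 1); AP·d = 152, |AP|² = 846, |d|² = 38.
distance² = |AP|² − (AP·d)²/|d|² = 846 − 23104/38 = 238, so the distance is √238.

√238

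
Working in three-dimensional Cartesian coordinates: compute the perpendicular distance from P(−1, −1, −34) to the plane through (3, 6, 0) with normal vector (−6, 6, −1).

16√73/73

The plane has equation n·(r − (3, 6, 0)) = 0, i.e. n·r = 18.
Then n·(−1, −1, −34) − 18 = 16.
|n| = √(36 + 36 + 1) = √73, so the distance is |16|/√73 = 16/√73.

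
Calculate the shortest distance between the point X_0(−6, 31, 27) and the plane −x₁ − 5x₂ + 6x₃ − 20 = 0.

n = (−1, −5, 6); n·P − 20 = -7; |n| = √62; distance = 7/√62 = 7√62/62.

7√62/62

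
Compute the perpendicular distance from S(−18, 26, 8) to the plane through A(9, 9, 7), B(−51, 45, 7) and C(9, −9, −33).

7/25

AB = (−60, 36, 0) and AC = (0, −18, −40), so a normal is n = AB × AC = (−1440, −2400, 1080).
Then n·(−18, 26, 8) − (−27000) = −840.
|n| = √(2073600 + 5760000 + 1166400) = 3000, so the distance is |-840|/3000 = 7/25.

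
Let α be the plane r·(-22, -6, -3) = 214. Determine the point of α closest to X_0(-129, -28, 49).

n = (-22, -6, -3), |n|² = 529, and n·X_0 − 214 = 2645.
t = 2645/529 = 5, so the foot is X_0 − t·n = (-129, -28, 49) − 5·(-22, -6, -3) = (-19, 2, 64).

(-19, 2, 64)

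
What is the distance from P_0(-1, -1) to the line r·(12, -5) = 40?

d = |12·(-1) + (-5)·(-1) − 40| / √(144 + 25) = |-47|/13 = 47/13.

47/13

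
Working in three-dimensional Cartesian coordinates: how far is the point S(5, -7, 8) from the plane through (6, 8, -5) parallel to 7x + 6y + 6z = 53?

19/11

Parallel planes share the normal n = (7, 6, 6); since (6, 8, -5) lies on the plane, its equation is 7x + 6y + 6z = 60.
Then n·(5, -7, 8) - 60 = -19.
|n| = √(49 + 36 + 36) = 11, so the distance is |-19|/11 = 19/11.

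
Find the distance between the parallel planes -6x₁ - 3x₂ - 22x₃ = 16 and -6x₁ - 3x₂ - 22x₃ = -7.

1

Both planes have normal n = (-6, -3, -22), |n| = 23. Any point on the first plane is at distance |(-7) − 16|/|n| = 23/23 = 1 from the second.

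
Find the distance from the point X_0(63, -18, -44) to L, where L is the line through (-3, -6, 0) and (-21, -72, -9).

2√1609

A direction vector is d = (-18, -66, -9).
AP = (66, -12, -44), and AP × d = (-2796, 1386, -4572).
|AP × d|² = 30641796 and |d|² = 4761, so the distance is √(30641796/4761) = √6436 = 2√1609.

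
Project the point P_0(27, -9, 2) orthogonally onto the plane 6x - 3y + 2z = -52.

The perpendicular from P_0 has direction n = (6, -3, 2): r = (27, -9, 2) + λ(6, -3, 2).
Substitute into the plane: n·(P_0 + λn) = -52 gives 193 + 49λ = -52, so λ = -5.
Foot = (27, -9, 2) + (-5)·(6, -3, 2) = (-3, 6, -8).

(-3, 6, -8)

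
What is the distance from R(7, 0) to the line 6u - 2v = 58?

4√10/5

The normal to the line is n = (6, -2) with |n| = 2√10.
|n·R − 58| = |42 − 58| = 16, so the distance is 16/(2√10) = 4√10/5.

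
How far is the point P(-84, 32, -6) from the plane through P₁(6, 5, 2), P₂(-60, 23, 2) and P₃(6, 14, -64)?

P₁P₂ = (-66, 18, 0) and P₁P₃ = (0, 9, -66), so a normal is n = P₁P₂ × P₁P₃ = (-1188, -4356, -594).
Then n·(-84, 32, -6) - (-30096) = -5940.
|n| = √(1411344 + 18974736 + 352836) = 4554, so the distance is |-5940|/4554 = 30/23.

30/23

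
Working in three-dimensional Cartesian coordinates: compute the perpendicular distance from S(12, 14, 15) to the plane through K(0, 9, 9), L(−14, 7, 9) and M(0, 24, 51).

KL = (−14, −2, 0) and KM = (0, 15, 42), so a normal is n = KL × KM = (−84, 588, −210).
d = |(-84)·12 + 588·14 + (-210)·15 − 3402| / √(7056 + 345744 + 44100) = |672| / 630 = 16/15.

16/15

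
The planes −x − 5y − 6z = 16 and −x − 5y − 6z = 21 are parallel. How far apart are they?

5/√62

With common normal n = (−1, −5, −6) (|n| = √62), the distance is |16 − 21|/|n| = 5/√62 = 5√62/62.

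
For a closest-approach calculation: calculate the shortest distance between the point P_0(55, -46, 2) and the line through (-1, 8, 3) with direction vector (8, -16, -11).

Direction vector d = (8, -16, -11).
AP = (56, -54, -1); AP·d = 1323, |AP|² = 6053, |d|² = 441.
distance² = |AP|² − (AP·d)²/|d|² = 6053 − 1750329/441 = 2084, so the distance is 2√521.

2√521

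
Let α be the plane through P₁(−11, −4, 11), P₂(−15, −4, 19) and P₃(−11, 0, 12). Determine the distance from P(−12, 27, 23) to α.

P₁P₂ = (−4, 0, 8) and P₁P₃ = (0, 4, 1), so a normal is n = P₁P₂ × P₁P₃ = (−32, 4, −16).
Then n·(−12, 27, 23) − 160 = −36.
|n| = √(1024 + 16 + 256) = 36, so the distance is |-36|/36 = 1.

1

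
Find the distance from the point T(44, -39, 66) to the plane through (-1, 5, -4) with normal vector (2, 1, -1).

The plane has equation n·(r − (-1, 5, -4)) = 0, i.e. n·r = 7.
Then n·(44, -39, 66) - 7 = -24.
|n| = √(4 + 1 + 1) = √6, so the distance is |-24|/√6 = 4√6.

4√6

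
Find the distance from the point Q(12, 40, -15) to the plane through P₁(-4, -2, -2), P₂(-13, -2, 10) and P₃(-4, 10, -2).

P₁P₂ = (-9, 0, 12) and P₁P₃ = (0, 12, 0), so a normal is n = P₁P₂ × P₁P₃ = (-144, 0, -108).
d = |(-144)·12 + (-108)·(-15) − 792| / √(20736 + 0 + 11664) = |-900| / 180 = 5.

5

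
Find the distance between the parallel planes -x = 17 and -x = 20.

With common normal n = (-1, 0, 0) (|n| = 1), the distance is |17 − 20|/|n| = 3/1 = 3.

3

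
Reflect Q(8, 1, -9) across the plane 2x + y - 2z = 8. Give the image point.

n = (2, 1, -2), |n|² = 9, n·Q − 8 = 27, so t = 27/9 = 3.
Foot F = Q − 3·n = (2, -2, -3); the reflection is 2F − Q = (-4, -5, 3).

(-4, -5, 3)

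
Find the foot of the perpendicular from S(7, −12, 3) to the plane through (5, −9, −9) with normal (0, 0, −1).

(7, -12, -9)

The perpendicular from S has direction n = (0, 0, −1): r = (7, −12, 3) + λ(0, 0, −1).
Substitute into the plane: n·(S + λn) = 9 gives -3 + 1λ = 9, so λ = 12.
Foot = (7, −12, 3) + 12·(0, 0, −1) = (7, −12, −9).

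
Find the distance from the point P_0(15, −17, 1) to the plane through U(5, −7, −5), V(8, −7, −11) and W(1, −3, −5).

2

UV = (3, 0, −6) and UW = (−4, 4, 0), so a normal is n = UV × UW = (24, 24, 12).
d = |24·15 + 24·(-17) + 12·1 − (-108)| / √(576 + 576 + 144) = |72| / 36 = 2.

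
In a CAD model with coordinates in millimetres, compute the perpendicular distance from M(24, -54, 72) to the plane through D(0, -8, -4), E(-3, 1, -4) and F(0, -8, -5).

13√10/5

DE = (-3, 9, 0) and DF = (0, 0, -1), so a normal is n = DE × DF = (-9, -3, 0).
Then n·(24, -54, 72) - 24 = -78.
|n| = √(81 + 9 + 0) = 3√10, so the distance is |-78|/(3√10) = 13√10/5.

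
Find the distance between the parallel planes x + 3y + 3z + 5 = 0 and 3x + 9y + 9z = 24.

13√19/19

Divide the second equation by 3 to match normals: x + 3y + 3z = 8.
Both planes have normal n = (1, 3, 3), |n| = √19. Any point on the first plane is at distance |8 − (-5)|/|n| = 13/√19 from the second.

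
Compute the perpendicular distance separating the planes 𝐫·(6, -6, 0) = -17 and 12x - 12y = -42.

Divide the second equation by 2 to match normals: 6x - 6y = -21.
Both planes have normal n = (6, -6, 0), |n| = 6√2. Any point on the first plane is at distance |(-21) − (-17)|/|n| = 4/(6√2) = √2/3 from the second.

√2/3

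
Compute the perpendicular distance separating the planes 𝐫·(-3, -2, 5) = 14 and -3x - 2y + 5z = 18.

2√38/19

With common normal n = (-3, -2, 5) (|n| = √38), the distance is |14 − 18|/|n| = 4/√38.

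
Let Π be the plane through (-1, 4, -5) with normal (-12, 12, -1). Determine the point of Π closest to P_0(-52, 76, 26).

(8, 16, 31)

The perpendicular from P_0 has direction n = (-12, 12, -1): r = (-52, 76, 26) + t(-12, 12, -1).
Substitute into the plane: n·(P_0 + tn) = 65 gives 1510 + 289t = 65, so t = -5.
Foot = (-52, 76, 26) + (-5)·(-12, 12, -1) = (8, 16, 31).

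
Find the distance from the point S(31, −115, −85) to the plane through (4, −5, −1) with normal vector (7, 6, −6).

The plane has equation n·(r − (4, −5, −1)) = 0, i.e. n·r = 4.
n = (7, 6, −6); n·P − 4 = 33; |n| = 11; distance = 33/11 = 3.

3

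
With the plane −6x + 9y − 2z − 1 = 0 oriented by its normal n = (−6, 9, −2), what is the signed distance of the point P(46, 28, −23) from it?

21/11

n·P − 1 = 21.
|n| = 11, so the signed distance is 21/11.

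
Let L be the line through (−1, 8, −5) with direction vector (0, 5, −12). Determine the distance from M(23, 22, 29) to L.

Direction vector d = (0, 5, −12).
AP = (24, 14, 34), and AP × d = (−338, 288, 120).
|AP × d|² = 211588 and |d|² = 169, so the distance is √(211588/169) = √1252 = 2√313.

2√313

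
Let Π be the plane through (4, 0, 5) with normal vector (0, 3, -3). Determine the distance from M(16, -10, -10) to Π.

The plane has equation n·(r − (4, 0, 5)) = 0, i.e. n·r = -15.
Then n·(16, -10, -10) - (-15) = 15.
|n| = √(0 + 9 + 9) = 3√2, so the distance is |15|/(3√2) = 5√2/2.

5√2/2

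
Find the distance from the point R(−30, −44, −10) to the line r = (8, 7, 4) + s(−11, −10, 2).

√641

Direction vector d = (−11, −10, 2).
AP = (−38, −51, −14), and AP × d = (−242, 230, −181).
|AP × d|² = 144225 and |d|² = 225, so the distance is √(144225/225) = √641.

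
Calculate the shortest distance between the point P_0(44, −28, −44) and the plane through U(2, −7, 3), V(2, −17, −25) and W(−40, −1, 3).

5/3

UV = (0, −10, −28) and UW = (−42, 6, 0), so a normal is n = UV × UW = (168, 1176, −420).
d = |168·44 + 1176·(-28) + (-420)·(-44) − (-9156)| / √(28224 + 1382976 + 176400) = |2100| / 1260 = 5/3.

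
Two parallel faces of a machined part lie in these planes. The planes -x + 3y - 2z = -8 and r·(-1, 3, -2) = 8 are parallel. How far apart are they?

16/√14

With common normal n = (-1, 3, -2) (|n| = √14), the distance is |(-8) − 8|/|n| = 16/√14.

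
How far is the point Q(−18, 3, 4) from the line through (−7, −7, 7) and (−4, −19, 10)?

A direction vector is d = (3, −12, 3).
AP = (−11, 10, −3), and AP × d = (−6, 24, 102).
|AP × d|² = 11016 and |d|² = 162, so the distance is √(11016/162) = √68 = 2√17.

2√17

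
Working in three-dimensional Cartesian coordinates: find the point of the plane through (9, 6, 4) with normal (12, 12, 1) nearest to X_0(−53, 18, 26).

(-29, 42, 28)

The perpendicular from X_0 has direction n = (12, 12, 1): r = (−53, 18, 26) + t(12, 12, 1).
Substitute into the plane: n·(X_0 + tn) = 184 gives -394 + 289t = 184, so t = 2.
Foot = (−53, 18, 26) + 2·(12, 12, 1) = (−29, 42, 28).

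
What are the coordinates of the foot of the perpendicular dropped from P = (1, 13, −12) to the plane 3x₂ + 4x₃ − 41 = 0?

The perpendicular from P has direction n = (0, 3, 4): r = (1, 13, −12) + λ(0, 3, 4).
Substitute into the plane: n·(P + λn) = 41 gives -9 + 25λ = 41, so λ = 2.
Foot = (1, 13, −12) + 2·(0, 3, 4) = (1, 19, −4).

(1, 19, -4)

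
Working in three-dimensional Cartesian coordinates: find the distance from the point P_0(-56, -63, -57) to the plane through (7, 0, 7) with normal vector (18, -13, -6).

3

The plane has equation n·(r − (7, 0, 7)) = 0, i.e. n·r = 84.
Then n·(-56, -63, -57) - 84 = 69.
|n| = √(324 + 169 + 36) = 23, so the distance is |69|/23 = 3.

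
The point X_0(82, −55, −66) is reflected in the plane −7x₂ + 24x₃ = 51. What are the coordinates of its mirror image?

n = (0, −7, 24), |n|² = 625, n·X_0 − 51 = -1250, so t = -1250/625 = -2.
Foot F = X_0 − (-2)·n = (82, −69, −18); the reflection is 2F − X_0 = (82, −83, 30).

(82, -83, 30)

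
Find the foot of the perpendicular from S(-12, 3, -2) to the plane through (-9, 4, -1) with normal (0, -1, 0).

n = (0, -1, 0), |n|² = 1, and n·S − (-4) = 1.
t = 1/1 = 1, so the foot is S − t·n = (-12, 3, -2) − 1·(0, -1, 0) = (-12, 4, -2).

(-12, 4, -2)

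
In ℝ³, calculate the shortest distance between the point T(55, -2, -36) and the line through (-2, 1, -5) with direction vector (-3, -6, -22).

Direction vector d = (-3, -6, -22).
AP = (57, -3, -31), and AP × d = (-120, 1347, -351).
|AP × d|² = 1952010 and |d|² = 529, so the distance is √(1952010/529) = √3690 = 3√410.

3√410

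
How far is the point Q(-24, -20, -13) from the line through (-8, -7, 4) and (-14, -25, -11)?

√129

A direction vector is d = (-6, -18, -15).
AP = (-16, -13, -17); AP·d = 585, |AP|² = 714, |d|² = 585.
distance² = |AP|² − (AP·d)²/|d|² = 714 − 342225/585 = 129, so the distance is √129.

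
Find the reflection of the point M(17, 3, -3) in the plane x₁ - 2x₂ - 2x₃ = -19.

n = (1, -2, -2), |n|² = 9, n·M − (-19) = 36, so t = 36/9 = 4.
Foot F = M − 4·n = (13, 11, 5); the reflection is 2F − M = (9, 19, 13).

(9, 19, 13)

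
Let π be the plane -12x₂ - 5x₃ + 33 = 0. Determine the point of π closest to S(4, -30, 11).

(4, -6, 21)

The perpendicular from S has direction n = (0, -12, -5): r = (4, -30, 11) + t(0, -12, -5).
Substitute into the plane: n·(S + tn) = -33 gives 305 + 169t = -33, so t = -2.
Foot = (4, -30, 11) + (-2)·(0, -12, -5) = (4, -6, 21).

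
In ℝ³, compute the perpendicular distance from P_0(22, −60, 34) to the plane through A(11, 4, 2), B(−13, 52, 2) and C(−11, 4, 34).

16/21

AB = (−24, 48, 0) and AC = (−22, 0, 32), so a normal is n = AB × AC = (1536, 768, 1056).
Then n·(22, −60, 34) − 22080 = 1536.
|n| = √(2359296 + 589824 + 1115136) = 2016, so the distance is |1536|/2016 = 16/21.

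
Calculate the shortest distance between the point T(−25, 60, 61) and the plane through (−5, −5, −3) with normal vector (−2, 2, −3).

The plane has equation n·(r − (−5, −5, −3)) = 0, i.e. n·r = 9.
d = |(-2)·(-25) + 2·60 + (-3)·61 − 9| / √(4 + 4 + 9) = |-22| / √17 = 22/√17.

22/√17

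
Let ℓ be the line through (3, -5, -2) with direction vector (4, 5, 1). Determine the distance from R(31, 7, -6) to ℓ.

Direction vector d = (4, 5, 1).
AP = (28, 12, -4), and AP × d = (32, -44, 92).
|AP × d|² = 11424 and |d|² = 42, so the distance is √(11424/42) = √272 = 4√17.

4√17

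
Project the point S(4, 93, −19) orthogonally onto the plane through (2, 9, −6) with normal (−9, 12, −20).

The perpendicular from S has direction n = (−9, 12, −20): r = (4, 93, −19) + μ(−9, 12, −20).
Substitute into the plane: n·(S + μn) = 210 gives 1460 + 625μ = 210, so μ = -2.
Foot = (4, 93, −19) + (-2)·(−9, 12, −20) = (22, 69, 21).

(22, 69, 21)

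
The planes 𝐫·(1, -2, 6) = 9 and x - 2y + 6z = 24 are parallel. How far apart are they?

15√41/41

With common normal n = (1, -2, 6) (|n| = √41), the distance is |9 − 24|/|n| = 15/√41.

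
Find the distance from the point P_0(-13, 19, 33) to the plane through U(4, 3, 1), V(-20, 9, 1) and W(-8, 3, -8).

1

UV = (-24, 6, 0) and UW = (-12, 0, -9), so a normal is n = UV × UW = (-54, -216, 72).
Then n·(-13, 19, 33) - (-792) = -234.
|n| = √(2916 + 46656 + 5184) = 234, so the distance is |-234|/234 = 1.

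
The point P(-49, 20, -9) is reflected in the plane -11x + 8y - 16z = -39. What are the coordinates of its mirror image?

(-5, -12, 55)

n = (-11, 8, -16), |n|² = 441, n·P − (-39) = 882, so t = 882/441 = 2.
Foot F = P − 2·n = (-27, 4, 23); the reflection is 2F − P = (-5, -12, 55).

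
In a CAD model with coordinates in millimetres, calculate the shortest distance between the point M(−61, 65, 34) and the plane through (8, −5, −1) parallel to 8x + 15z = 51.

Parallel planes share the normal n = (8, 0, 15); since (8, −5, −1) lies on the plane, its equation is 8x + 15z = 49.
Then n·(−61, 65, 34) − 49 = −27.
|n| = √(64 + 0 + 225) = 17, so the distance is |-27|/17 = 27/17.

27/17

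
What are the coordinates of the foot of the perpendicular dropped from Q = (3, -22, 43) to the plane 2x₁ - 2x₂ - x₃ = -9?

(-5/9, -166/9, 403/9)

The perpendicular from Q has direction n = (2, -2, -1): r = (3, -22, 43) + λ(2, -2, -1).
Substitute into the plane: n·(Q + λn) = -9 gives 7 + 9λ = -9, so λ = -16/9.
Foot = (3, -22, 43) + (-16/9)·(2, -2, -1) = (-5/9, -166/9, 403/9).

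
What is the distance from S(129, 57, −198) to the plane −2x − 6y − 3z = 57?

9

Normal vector n = (−2, −6, −3), and n·(129, 57, −198) − 57 = −63.
|n| = √(4 + 36 + 9) = 7, so the distance is |-63|/7 = 9.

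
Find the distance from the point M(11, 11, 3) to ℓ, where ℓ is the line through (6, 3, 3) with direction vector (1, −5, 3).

3√6

Direction vector d = (1, −5, 3).
AP = (5, 8, 0), and AP × d = (24, −15, −33).
|AP × d|² = 1890 and |d|² = 35, so the distance is √(1890/35) = √54 = 3√6.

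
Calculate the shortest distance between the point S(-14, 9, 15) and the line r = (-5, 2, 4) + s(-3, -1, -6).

Direction vector d = (-3, -1, -6).
AP = (-9, 7, 11), and AP × d = (-31, -87, 30).
|AP × d|² = 9430 and |d|² = 46, so the distance is √(9430/46) = √205.

√205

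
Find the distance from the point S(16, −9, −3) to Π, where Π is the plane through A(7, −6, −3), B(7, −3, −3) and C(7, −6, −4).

AB = (0, 3, 0) and AC = (0, 0, −1), so a normal is n = AB × AC = (−3, 0, 0).
Then n·(16, −9, −3) − (−21) = −27.
|n| = √(9 + 0 + 0) = 3, so the distance is |-27|/3 = 9.

9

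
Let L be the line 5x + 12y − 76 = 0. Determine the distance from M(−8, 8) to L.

d = |5·(-8) + 12·8 − 76| / √(25 + 144) = |-20|/13 = 20/13.

20/13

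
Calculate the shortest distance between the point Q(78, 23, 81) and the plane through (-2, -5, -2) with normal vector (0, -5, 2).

The plane has equation n·(r − (-2, -5, -2)) = 0, i.e. n·r = 21.
d = |(-5)·23 + 2·81 − 21| / √(0 + 25 + 4) = |26| / √29 = 26/√29.

26/√29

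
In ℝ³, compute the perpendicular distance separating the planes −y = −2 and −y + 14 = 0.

With common normal n = (0, −1, 0) (|n| = 1), the distance is |(-2) − (-14)|/|n| = 12/1 = 12.

12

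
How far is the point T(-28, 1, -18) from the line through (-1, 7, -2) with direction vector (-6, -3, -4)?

3√5

Direction vector d = (-6, -3, -4).
AP = (-27, -6, -16); AP·d = 244, |AP|² = 1021, |d|² = 61.
distance² = |AP|² − (AP·d)²/|d|² = 1021 − 59536/61 = 45, so the distance is 3√5.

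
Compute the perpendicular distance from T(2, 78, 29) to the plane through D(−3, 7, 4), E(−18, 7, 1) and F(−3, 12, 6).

22/√30

DE = (−15, 0, −3) and DF = (0, 5, 2), so a normal is n = DE × DF = (15, 30, −75).
d = |15·2 + 30·78 + (-75)·29 − (-135)| / √(225 + 900 + 5625) = |330| / (15√30) = 11√30/15.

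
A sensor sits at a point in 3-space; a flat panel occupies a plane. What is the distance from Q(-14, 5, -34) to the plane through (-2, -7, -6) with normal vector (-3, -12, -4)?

The plane has equation n·(r − (-2, -7, -6)) = 0, i.e. n·r = 114.
n = (-3, -12, -4); n·P − 114 = 4; |n| = 13; distance = 4/13.

4/13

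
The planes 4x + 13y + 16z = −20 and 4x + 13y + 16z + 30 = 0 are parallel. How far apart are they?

10/21

Both planes have normal n = (4, 13, 16), |n| = 21. Any point on the first plane is at distance |(-30) − (-20)|/|n| = 10/21 from the second.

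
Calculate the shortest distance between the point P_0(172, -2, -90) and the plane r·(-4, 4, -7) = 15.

9

d = |(-4)·172 + 4·(-2) + (-7)·(-90) − 15| / √(16 + 16 + 49) = |-81| / 9 = 9.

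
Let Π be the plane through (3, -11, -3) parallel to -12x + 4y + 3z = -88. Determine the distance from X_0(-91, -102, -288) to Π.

7

Parallel planes share the normal n = (-12, 4, 3); since (3, -11, -3) lies on the plane, its equation is -12x + 4y + 3z = -89.
d = |(-12)·(-91) + 4·(-102) + 3·(-288) − (-89)| / √(144 + 16 + 9) = |-91| / 13 = 7.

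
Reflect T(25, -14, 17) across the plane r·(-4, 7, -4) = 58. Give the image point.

n = (-4, 7, -4), |n|² = 81, n·T − 58 = -324, so t = -324/81 = -4.
Foot F = T − (-4)·n = (9, 14, 1); the reflection is 2F − T = (-7, 42, -15).

(-7, 42, -15)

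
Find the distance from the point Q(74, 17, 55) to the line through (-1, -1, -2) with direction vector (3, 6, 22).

3√493

Direction vector d = (3, 6, 22).
AP = (75, 18, 57), and AP × d = (54, -1479, 396).
|AP × d|² = 2347173 and |d|² = 529, so the distance is √(2347173/529) = √4437 = 3√493.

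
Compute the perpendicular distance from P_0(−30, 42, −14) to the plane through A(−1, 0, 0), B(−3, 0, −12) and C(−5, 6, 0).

8√53/53

AB = (−2, 0, −12) and AC = (−4, 6, 0), so a normal is n = AB × AC = (72, 48, −12).
Then n·(−30, 42, −14) − (−72) = 96.
|n| = √(5184 + 2304 + 144) = 12√53, so the distance is |96|/(12√53) = 8√53/53.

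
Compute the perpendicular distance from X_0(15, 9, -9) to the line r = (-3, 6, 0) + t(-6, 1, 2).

3√5

Direction vector d = (-6, 1, 2).
AP = (18, 3, -9); AP·d = -123, |AP|² = 414, |d|² = 41.
distance² = |AP|² − (AP·d)²/|d|² = 414 − 15129/41 = 45, so the distance is 3√5.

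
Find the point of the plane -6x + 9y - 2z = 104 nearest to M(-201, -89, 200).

(-2265/11, -898/11, 2182/11)

n = (-6, 9, -2), |n|² = 121, and n·M − 104 = -99.
t = -99/121 = -9/11, so the foot is M − t·n = (-201, -89, 200) − (-9/11)·(-6, 9, -2) = (-2265/11, -898/11, 2182/11).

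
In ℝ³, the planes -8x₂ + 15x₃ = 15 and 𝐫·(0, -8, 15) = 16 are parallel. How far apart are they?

With common normal n = (0, -8, 15) (|n| = 17), the distance is |15 − 16|/|n| = 1/17.

1/17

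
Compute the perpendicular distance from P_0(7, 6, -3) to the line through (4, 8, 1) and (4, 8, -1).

A direction vector is d = (0, 0, -2).
AP = (3, -2, -4), and AP × d = (4, 6, 0).
|AP × d|² = 52 and |d|² = 4, so the distance is √(52/4) = √13.

√13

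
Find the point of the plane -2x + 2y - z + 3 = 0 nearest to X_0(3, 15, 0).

n = (-2, 2, -1), |n|² = 9, and n·X_0 − (-3) = 27.
t = 27/9 = 3, so the foot is X_0 − t·n = (3, 15, 0) − 3·(-2, 2, -1) = (9, 9, 3).

(9, 9, 3)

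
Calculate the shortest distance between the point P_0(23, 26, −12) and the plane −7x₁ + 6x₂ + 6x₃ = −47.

n = (−7, 6, 6); n·P − (-47) = -30; |n| = 11; distance = 30/11.

30/11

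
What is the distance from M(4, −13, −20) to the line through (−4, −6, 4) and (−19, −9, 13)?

A direction vector is d = (−15, −3, 9).
AP = (8, −7, −24); AP·d = -315, |AP|² = 689, |d|² = 315.
distance² = |AP|² − (AP·d)²/|d|² = 689 − 99225/315 = 374, so the distance is √374.

√374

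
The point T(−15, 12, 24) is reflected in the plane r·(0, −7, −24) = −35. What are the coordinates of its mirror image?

With n = (0, −7, −24), the signed offset is (n·T − (-35))/|n|² = -625/625 = -1.
T' = T − 2t·n = (−15, 12, 24) − (-2)·(0, −7, −24) = (−15, −2, −24).

(-15, -2, -24)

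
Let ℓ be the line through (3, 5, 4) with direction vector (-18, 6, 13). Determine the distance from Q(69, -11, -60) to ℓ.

2√61

Direction vector d = (-18, 6, 13).
AP = (66, -16, -64), and AP × d = (176, 294, 108).
|AP × d|² = 129076 and |d|² = 529, so the distance is √(129076/529) = √244 = 2√61.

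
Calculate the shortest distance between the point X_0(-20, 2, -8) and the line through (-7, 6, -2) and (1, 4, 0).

√59

A direction vector is d = (8, -2, 2).
AP = (-13, -4, -6), and AP × d = (-20, -22, 58).
|AP × d|² = 4248 and |d|² = 72, so the distance is √(4248/72) = √59.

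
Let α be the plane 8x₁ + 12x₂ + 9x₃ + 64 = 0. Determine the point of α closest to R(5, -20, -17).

(13, -8, -8)

The perpendicular from R has direction n = (8, 12, 9): r = (5, -20, -17) + μ(8, 12, 9).
Substitute into the plane: n·(R + μn) = -64 gives -353 + 289μ = -64, so μ = 1.
Foot = (5, -20, -17) + 1·(8, 12, 9) = (13, -8, -8).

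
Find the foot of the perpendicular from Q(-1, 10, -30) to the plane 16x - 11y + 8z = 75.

(15, -1, -22)

n = (16, -11, 8), |n|² = 441, and n·Q − 75 = -441.
t = -441/441 = -1, so the foot is Q − t·n = (-1, 10, -30) − (-1)·(16, -11, 8) = (15, -1, -22).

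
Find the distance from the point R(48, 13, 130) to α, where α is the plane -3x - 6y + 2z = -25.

n = (-3, -6, 2); n·P − (-25) = 63; |n| = 7; distance = 63/7 = 9.

9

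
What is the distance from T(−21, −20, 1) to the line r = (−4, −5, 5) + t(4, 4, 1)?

√2

Direction vector d = (4, 4, 1).
AP = (−17, −15, −4), and AP × d = (1, 1, −8).
|AP × d|² = 66 and |d|² = 33, so the distance is √(66/33) = √2.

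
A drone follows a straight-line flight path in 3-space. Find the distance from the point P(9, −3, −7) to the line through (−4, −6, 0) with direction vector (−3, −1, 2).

√3

Direction vector d = (−3, −1, 2).
AP = (13, 3, −7); AP·d = -56, |AP|² = 227, |d|² = 14.
distance² = |AP|² − (AP·d)²/|d|² = 227 − 3136/14 = 3, so the distance is √3.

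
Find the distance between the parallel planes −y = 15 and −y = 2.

Both planes have normal n = (0, −1, 0), |n| = 1. Any point on the first plane is at distance |2 − 15|/|n| = 13/1 = 13 from the second.

13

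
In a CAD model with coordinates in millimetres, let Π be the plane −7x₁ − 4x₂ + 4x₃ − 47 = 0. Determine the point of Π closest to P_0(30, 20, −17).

The perpendicular from P_0 has direction n = (−7, −4, 4): r = (30, 20, −17) + μ(−7, −4, 4).
Substitute into the plane: n·(P_0 + μn) = 47 gives -358 + 81μ = 47, so μ = 5.
Foot = (30, 20, −17) + 5·(−7, −4, 4) = (−5, 0, 3).

(-5, 0, 3)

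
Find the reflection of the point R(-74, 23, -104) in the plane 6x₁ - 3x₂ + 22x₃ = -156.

n = (6, -3, 22), |n|² = 529, n·R − (-156) = -2645, so t = -2645/529 = -5.
Foot F = R − (-5)·n = (-44, 8, 6); the reflection is 2F − R = (-14, -7, 116).

(-14, -7, 116)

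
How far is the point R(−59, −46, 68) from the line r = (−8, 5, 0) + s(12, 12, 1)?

51√2

Direction vector d = (12, 12, 1).
AP = (−51, −51, 68), and AP × d = (−867, 867, 0).
|AP × d|² = 1503378 and |d|² = 289, so the distance is √(1503378/289) = √5202 = 51√2.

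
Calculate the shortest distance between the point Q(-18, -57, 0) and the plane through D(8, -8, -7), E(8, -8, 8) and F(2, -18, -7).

DE = (0, 0, 15) and DF = (-6, -10, 0), so a normal is n = DE × DF = (150, -90, 0).
Then n·(-18, -57, 0) - 1920 = 510.
|n| = √(22500 + 8100 + 0) = 30√34, so the distance is |510|/(30√34) = √34/2.

√34/2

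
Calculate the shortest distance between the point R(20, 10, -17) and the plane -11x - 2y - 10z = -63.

Normal vector n = (-11, -2, -10), and n·(20, 10, -17) - (-63) = -7.
|n| = √(121 + 4 + 100) = 15, so the distance is |-7|/15 = 7/15.

7/15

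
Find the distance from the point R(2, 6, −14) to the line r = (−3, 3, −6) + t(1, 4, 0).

Direction vector d = (1, 4, 0).
AP = (5, 3, −8); AP·d = 17, |AP|² = 98, |d|² = 17.
distance² = |AP|² − (AP·d)²/|d|² = 98 − 289/17 = 81, so the distance is 9.

9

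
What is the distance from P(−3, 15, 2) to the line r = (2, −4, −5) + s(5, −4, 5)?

Direction vector d = (5, −4, 5).
AP = (−5, 19, 7), and AP × d = (123, 60, −75).
|AP × d|² = 24354 and |d|² = 66, so the distance is √(24354/66) = √369 = 3√41.

3√41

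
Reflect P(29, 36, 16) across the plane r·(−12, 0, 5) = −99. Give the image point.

With n = (−12, 0, 5), the signed offset is (n·P − (-99))/|n|² = -169/169 = -1.
P' = P − 2t·n = (29, 36, 16) − (-2)·(−12, 0, 5) = (5, 36, 26).

(5, 36, 26)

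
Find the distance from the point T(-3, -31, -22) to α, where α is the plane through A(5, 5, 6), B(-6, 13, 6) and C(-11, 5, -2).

4/7

AB = (-11, 8, 0) and AC = (-16, 0, -8), so a normal is n = AB × AC = (-64, -88, 128).
d = |(-64)·(-3) + (-88)·(-31) + 128·(-22) − 8| / √(4096 + 7744 + 16384) = |96| / 168 = 4/7.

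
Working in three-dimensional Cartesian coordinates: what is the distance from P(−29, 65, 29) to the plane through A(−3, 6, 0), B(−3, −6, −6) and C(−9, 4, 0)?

AB = (0, −12, −6) and AC = (−6, −2, 0), so a normal is n = AB × AC = (−12, 36, −72).
Then n·(−29, 65, 29) − 252 = 348.
|n| = √(144 + 1296 + 5184) = 12√46, so the distance is |348|/(12√46) = 29√46/46.

29√46/46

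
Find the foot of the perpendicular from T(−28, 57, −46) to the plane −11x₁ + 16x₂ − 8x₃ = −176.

(16, -7, -14)

n = (−11, 16, −8), |n|² = 441, and n·T − (-176) = 1764.
t = 1764/441 = 4, so the foot is T − t·n = (−28, 57, −46) − 4·(−11, 16, −8) = (16, −7, −14).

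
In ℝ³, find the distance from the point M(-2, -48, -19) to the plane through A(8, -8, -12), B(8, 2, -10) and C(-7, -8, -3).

5√35/7

AB = (0, 10, 2) and AC = (-15, 0, 9), so a normal is n = AB × AC = (90, -30, 150).
n = (90, -30, 150); n·P − (-840) = -750; |n| = 30√35; distance = 750/(30√35) = 25/√35.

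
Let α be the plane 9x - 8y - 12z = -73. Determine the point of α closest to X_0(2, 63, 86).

The perpendicular from X_0 has direction n = (9, -8, -12): r = (2, 63, 86) + λ(9, -8, -12).
Substitute into the plane: n·(X_0 + λn) = -73 gives -1518 + 289λ = -73, so λ = 5.
Foot = (2, 63, 86) + 5·(9, -8, -12) = (47, 23, 26).

(47, 23, 26)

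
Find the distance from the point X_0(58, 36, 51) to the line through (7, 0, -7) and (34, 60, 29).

2√409

A direction vector is d = (27, 60, 36).
AP = (51, 36, 58), and AP × d = (-2184, -270, 2088).
|AP × d|² = 9202500 and |d|² = 5625, so the distance is √(9202500/5625) = √1636 = 2√409.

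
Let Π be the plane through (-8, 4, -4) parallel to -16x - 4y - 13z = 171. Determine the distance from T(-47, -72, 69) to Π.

1

Parallel planes share the normal n = (-16, -4, -13); since (-8, 4, -4) lies on the plane, its equation is -16x - 4y - 13z = 164.
d = |(-16)·(-47) + (-4)·(-72) + (-13)·69 − 164| / √(256 + 16 + 169) = |-21| / 21 = 1.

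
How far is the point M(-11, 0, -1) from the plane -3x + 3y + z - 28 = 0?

d = |(-3)·(-11) + 3·0 + 1·(-1) − 28| / √(9 + 9 + 1) = |4| / √19 = 4√19/19.

4/√19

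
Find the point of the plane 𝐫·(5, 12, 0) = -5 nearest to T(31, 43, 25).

n = (5, 12, 0), |n|² = 169, and n·T − (-5) = 676.
t = 676/169 = 4, so the foot is T − t·n = (31, 43, 25) − 4·(5, 12, 0) = (11, -5, 25).

(11, -5, 25)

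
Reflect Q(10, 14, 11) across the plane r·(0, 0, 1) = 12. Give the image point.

(10, 14, 13)

n = (0, 0, 1), |n|² = 1, n·Q − 12 = -1, so t = -1/1 = -1.
Foot F = Q − (-1)·n = (10, 14, 12); the reflection is 2F − Q = (10, 14, 13).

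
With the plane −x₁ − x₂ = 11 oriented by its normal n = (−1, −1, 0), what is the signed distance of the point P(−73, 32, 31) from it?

n·P − 11 = 30.
|n| = √2, so the signed distance is 15√2.

15√2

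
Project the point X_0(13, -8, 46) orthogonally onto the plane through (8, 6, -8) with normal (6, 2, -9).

(37, 0, 10)

The perpendicular from X_0 has direction n = (6, 2, -9): r = (13, -8, 46) + μ(6, 2, -9).
Substitute into the plane: n·(X_0 + μn) = 132 gives -352 + 121μ = 132, so μ = 4.
Foot = (13, -8, 46) + 4·(6, 2, -9) = (37, 0, 10).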